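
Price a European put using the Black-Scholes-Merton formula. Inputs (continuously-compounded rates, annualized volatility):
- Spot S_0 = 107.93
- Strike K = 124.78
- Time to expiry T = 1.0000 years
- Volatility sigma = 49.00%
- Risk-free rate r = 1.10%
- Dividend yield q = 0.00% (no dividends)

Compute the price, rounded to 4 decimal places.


d1 = (ln(S/K) + (r - q + 0.5*sigma^2) * T) / (sigma * sqrt(T)) = -0.02861085
d2 = d1 - sigma * sqrt(T) = -0.51861085
exp(-rT) = 0.98906028; exp(-qT) = 1.00000000
P = K * exp(-rT) * N(-d2) - S_0 * exp(-qT) * N(-d1)
N(-d1) = 0.51141252; N(-d2) = 0.69798393
P = 124.7800 * 0.98906028 * 0.69798393 - 107.9300 * 1.00000000 * 0.51141252 = 30.9449

Answer: Price = 30.9449


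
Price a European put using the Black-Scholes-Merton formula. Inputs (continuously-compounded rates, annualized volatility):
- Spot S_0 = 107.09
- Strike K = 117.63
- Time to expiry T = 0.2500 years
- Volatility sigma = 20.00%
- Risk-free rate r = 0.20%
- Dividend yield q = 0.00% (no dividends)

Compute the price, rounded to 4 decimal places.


d1 = (ln(S/K) + (r - q + 0.5*sigma^2) * T) / (sigma * sqrt(T)) = -0.88374503
d2 = d1 - sigma * sqrt(T) = -0.98374503
exp(-rT) = 0.99950012; exp(-qT) = 1.00000000
P = K * exp(-rT) * N(-d2) - S_0 * exp(-qT) * N(-d1)
N(-d1) = 0.81158307; N(-d2) = 0.83737955
P = 117.6300 * 0.99950012 * 0.83737955 - 107.0900 * 1.00000000 * 0.81158307 = 11.5393

Answer: Price = 11.5393


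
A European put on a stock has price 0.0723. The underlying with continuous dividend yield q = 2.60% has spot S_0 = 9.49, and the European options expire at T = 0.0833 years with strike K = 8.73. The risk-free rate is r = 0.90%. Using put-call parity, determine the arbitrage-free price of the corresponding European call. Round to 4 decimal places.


Answer: Call price = 0.8183

Derivation:
Put-call parity: C - P = S_0 * exp(-qT) - K * exp(-rT).
S_0 * exp(-qT) = 9.4900 * 0.99783654 = 9.46946880
K * exp(-rT) = 8.7300 * 0.99925058 = 8.72345757
C = P + S*exp(-qT) - K*exp(-rT)
C = 0.0723 + 9.46946880 - 8.72345757 = 0.8183


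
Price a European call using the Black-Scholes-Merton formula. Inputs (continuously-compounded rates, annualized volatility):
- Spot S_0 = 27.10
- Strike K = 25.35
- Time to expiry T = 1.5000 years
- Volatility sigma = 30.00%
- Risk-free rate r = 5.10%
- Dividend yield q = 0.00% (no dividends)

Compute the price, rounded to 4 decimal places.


d1 = (ln(S/K) + (r - q + 0.5*sigma^2) * T) / (sigma * sqrt(T)) = 0.57360245
d2 = d1 - sigma * sqrt(T) = 0.20617899
exp(-rT) = 0.92635291; exp(-qT) = 1.00000000
C = S_0 * exp(-qT) * N(d1) - K * exp(-rT) * N(d2)
N(d1) = 0.71688157; N(d2) = 0.58167445
C = 27.1000 * 1.00000000 * 0.71688157 - 25.3500 * 0.92635291 * 0.58167445 = 5.7680

Answer: Price = 5.7680


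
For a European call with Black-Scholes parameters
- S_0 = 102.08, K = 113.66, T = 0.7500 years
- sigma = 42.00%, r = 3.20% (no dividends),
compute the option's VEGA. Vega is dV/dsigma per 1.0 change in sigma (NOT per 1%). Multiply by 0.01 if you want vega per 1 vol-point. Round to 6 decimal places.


d1 = -0.0475756314; d2 = -0.4113063010
phi(d1) = 0.3984910447; exp(-qT) = 1.0000000000; exp(-rT) = 0.9762857098
Vega = S * exp(-qT) * phi(d1) * sqrt(T) = 102.0800 * 1.0000000000 * 0.3984910447 * 0.8660254038 = 35.228152

Answer: Vega = 35.228152


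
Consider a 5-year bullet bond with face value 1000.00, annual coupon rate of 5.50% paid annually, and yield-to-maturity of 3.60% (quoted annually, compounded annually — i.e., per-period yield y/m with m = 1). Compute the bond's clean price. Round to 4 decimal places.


Coupon per period c = face * coupon_rate / m = 55.000000
Periods per year m = 1; per-period yield y/m = 0.036000
Number of cashflows N = 5
Cashflows (t years, CF_t, discount factor 1/(1+y/m)^(m*t), PV):
  t = 1.0000: CF_t = 55.000000, DF = 0.965251, PV = 53.088803
  t = 2.0000: CF_t = 55.000000, DF = 0.931709, PV = 51.244018
  t = 3.0000: CF_t = 55.000000, DF = 0.899333, PV = 49.463338
  t = 4.0000: CF_t = 55.000000, DF = 0.868082, PV = 47.744535
  t = 5.0000: CF_t = 1055.000000, DF = 0.837917, PV = 884.002885
Price P = sum_t PV_t = 1085.543580

Answer: Price = 1085.5436


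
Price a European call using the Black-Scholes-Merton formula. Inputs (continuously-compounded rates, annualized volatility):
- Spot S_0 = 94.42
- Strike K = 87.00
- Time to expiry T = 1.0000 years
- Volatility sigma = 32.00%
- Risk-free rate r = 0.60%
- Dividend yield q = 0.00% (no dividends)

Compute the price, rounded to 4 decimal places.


d1 = (ln(S/K) + (r - q + 0.5*sigma^2) * T) / (sigma * sqrt(T)) = 0.43451499
d2 = d1 - sigma * sqrt(T) = 0.11451499
exp(-rT) = 0.99401796; exp(-qT) = 1.00000000
C = S_0 * exp(-qT) * N(d1) - K * exp(-rT) * N(d2)
N(d1) = 0.66804274; N(d2) = 0.54558522
C = 94.4200 * 1.00000000 * 0.66804274 - 87.0000 * 0.99401796 * 0.54558522 = 15.8946

Answer: Price = 15.8946


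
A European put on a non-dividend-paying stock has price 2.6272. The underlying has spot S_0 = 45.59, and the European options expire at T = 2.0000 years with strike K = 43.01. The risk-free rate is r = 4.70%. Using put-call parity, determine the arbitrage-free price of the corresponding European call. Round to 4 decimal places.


Put-call parity: C - P = S_0 * exp(-qT) - K * exp(-rT).
S_0 * exp(-qT) = 45.5900 * 1.00000000 = 45.59000000
K * exp(-rT) = 43.0100 * 0.91028276 = 39.15126160
C = P + S*exp(-qT) - K*exp(-rT)
C = 2.6272 + 45.59000000 - 39.15126160 = 9.0659

Answer: Call price = 9.0659


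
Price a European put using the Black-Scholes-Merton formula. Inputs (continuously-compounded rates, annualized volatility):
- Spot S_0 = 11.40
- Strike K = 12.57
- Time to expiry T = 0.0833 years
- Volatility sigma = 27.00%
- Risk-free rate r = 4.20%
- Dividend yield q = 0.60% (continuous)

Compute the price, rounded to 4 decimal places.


d1 = (ln(S/K) + (r - q + 0.5*sigma^2) * T) / (sigma * sqrt(T)) = -1.17629242
d2 = d1 - sigma * sqrt(T) = -1.25421912
exp(-rT) = 0.99650751; exp(-qT) = 0.99950032
P = K * exp(-rT) * N(-d2) - S_0 * exp(-qT) * N(-d1)
N(-d1) = 0.88026098; N(-d2) = 0.89511881
P = 12.5700 * 0.99650751 * 0.89511881 - 11.4000 * 0.99950032 * 0.88026098 = 1.1824

Answer: Price = 1.1824


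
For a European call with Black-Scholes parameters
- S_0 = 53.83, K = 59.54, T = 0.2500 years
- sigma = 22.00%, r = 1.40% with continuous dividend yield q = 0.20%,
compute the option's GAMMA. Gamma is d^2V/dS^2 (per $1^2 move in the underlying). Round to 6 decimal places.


Answer: Gamma = 0.047550

Derivation:
d1 = -0.8342493001; d2 = -0.9442493001
phi(d1) = 0.2816966544; exp(-qT) = 0.9995001250; exp(-rT) = 0.9965061179
Gamma = exp(-qT) * phi(d1) / (S * sigma * sqrt(T)) = 0.9995001250 * 0.2816966544 / (53.8300 * 0.2200 * 0.5000000000) = 0.047550


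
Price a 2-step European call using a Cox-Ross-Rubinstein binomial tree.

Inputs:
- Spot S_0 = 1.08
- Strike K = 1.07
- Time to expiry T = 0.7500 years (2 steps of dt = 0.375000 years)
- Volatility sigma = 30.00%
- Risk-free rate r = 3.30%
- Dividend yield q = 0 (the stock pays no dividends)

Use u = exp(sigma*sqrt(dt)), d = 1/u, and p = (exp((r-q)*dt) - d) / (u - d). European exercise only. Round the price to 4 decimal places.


dt = T/N = 0.375000
u = exp(sigma*sqrt(dt)) = 1.201669; d = 1/u = 0.832176
p = (exp((r-q)*dt) - d) / (u - d) = 0.487901
Discount per step: exp(-r*dt) = 0.987701
Stock lattice S(k, i) with i counting down-moves:
  k=0: S(0,0) = 1.0800
  k=1: S(1,0) = 1.2978; S(1,1) = 0.8987
  k=2: S(2,0) = 1.5595; S(2,1) = 1.0800; S(2,2) = 0.7479
Terminal payoffs V(N, i) = max(S_T - K, 0):
  V(2,0) = 0.489530; V(2,1) = 0.010000; V(2,2) = 0.000000
Backward induction: V(k, i) = exp(-r*dt) * [p * V(k+1, i) + (1-p) * V(k+1, i+1)].
  V(1,0) = exp(-r*dt) * [p*0.489530 + (1-p)*0.010000] = 0.240963
  V(1,1) = exp(-r*dt) * [p*0.010000 + (1-p)*0.000000] = 0.004819
  V(0,0) = exp(-r*dt) * [p*0.240963 + (1-p)*0.004819] = 0.118557

Answer: Price = V(0,0) = 0.1186


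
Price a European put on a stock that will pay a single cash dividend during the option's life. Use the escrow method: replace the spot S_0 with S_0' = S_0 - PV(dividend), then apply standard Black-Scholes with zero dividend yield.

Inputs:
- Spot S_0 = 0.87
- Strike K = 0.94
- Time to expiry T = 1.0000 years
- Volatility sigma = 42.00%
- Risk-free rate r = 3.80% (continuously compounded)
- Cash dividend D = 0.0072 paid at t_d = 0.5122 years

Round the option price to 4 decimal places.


Answer: Price = 0.1690

Derivation:
PV(D) = D * exp(-r * t_d) = 0.0072 * 0.98072459 = 0.00706122
S_0' = S_0 - PV(D) = 0.8700 - 0.00706122 = 0.86293878
d1 = (ln(S_0'/K) + (r + sigma^2/2)*T) / (sigma*sqrt(T)) = 0.09681876
d2 = d1 - sigma*sqrt(T) = -0.32318124
exp(-rT) = 0.96271294
N(-d1) = 0.46143516; N(-d2) = 0.62672101
P = K * exp(-rT) * N(-d2) - S_0' * N(-d1) = 0.9400 * 0.96271294 * 0.62672101 - 0.86293878 * 0.46143516 = 0.1690


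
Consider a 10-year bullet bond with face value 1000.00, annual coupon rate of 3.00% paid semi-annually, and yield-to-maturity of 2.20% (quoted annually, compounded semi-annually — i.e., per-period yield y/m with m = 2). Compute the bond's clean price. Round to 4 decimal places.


Answer: Price = 1071.4606

Derivation:
Coupon per period c = face * coupon_rate / m = 15.000000
Periods per year m = 2; per-period yield y/m = 0.011000
Number of cashflows N = 20
Cashflows (t years, CF_t, discount factor 1/(1+y/m)^(m*t), PV):
  t = 0.5000: CF_t = 15.000000, DF = 0.989120, PV = 14.836795
  t = 1.0000: CF_t = 15.000000, DF = 0.978358, PV = 14.675366
  t = 1.5000: CF_t = 15.000000, DF = 0.967713, PV = 14.515694
  t = 2.0000: CF_t = 15.000000, DF = 0.957184, PV = 14.357758
  t = 2.5000: CF_t = 15.000000, DF = 0.946769, PV = 14.201541
  t = 3.0000: CF_t = 15.000000, DF = 0.936468, PV = 14.047024
  t = 3.5000: CF_t = 15.000000, DF = 0.926279, PV = 13.894188
  t = 4.0000: CF_t = 15.000000, DF = 0.916201, PV = 13.743015
  t = 4.5000: CF_t = 15.000000, DF = 0.906232, PV = 13.593486
  t = 5.0000: CF_t = 15.000000, DF = 0.896372, PV = 13.445585
  t = 5.5000: CF_t = 15.000000, DF = 0.886620, PV = 13.299293
  t = 6.0000: CF_t = 15.000000, DF = 0.876973, PV = 13.154592
  t = 6.5000: CF_t = 15.000000, DF = 0.867431, PV = 13.011466
  t = 7.0000: CF_t = 15.000000, DF = 0.857993, PV = 12.869897
  t = 7.5000: CF_t = 15.000000, DF = 0.848658, PV = 12.729869
  t = 8.0000: CF_t = 15.000000, DF = 0.839424, PV = 12.591364
  t = 8.5000: CF_t = 15.000000, DF = 0.830291, PV = 12.454366
  t = 9.0000: CF_t = 15.000000, DF = 0.821257, PV = 12.318858
  t = 9.5000: CF_t = 15.000000, DF = 0.812322, PV = 12.184825
  t = 10.0000: CF_t = 1015.000000, DF = 0.803483, PV = 815.535613
Price P = sum_t PV_t = 1071.460596


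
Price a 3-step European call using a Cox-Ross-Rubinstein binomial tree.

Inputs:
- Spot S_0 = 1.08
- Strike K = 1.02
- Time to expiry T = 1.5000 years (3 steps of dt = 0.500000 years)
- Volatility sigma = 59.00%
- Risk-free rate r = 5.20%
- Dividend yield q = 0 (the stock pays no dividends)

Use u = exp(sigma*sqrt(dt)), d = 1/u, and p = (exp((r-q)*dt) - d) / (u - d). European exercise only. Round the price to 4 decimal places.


Answer: Price = V(0,0) = 0.3796

Derivation:
dt = T/N = 0.500000
u = exp(sigma*sqrt(dt)) = 1.517695; d = 1/u = 0.658894
p = (exp((r-q)*dt) - d) / (u - d) = 0.427860
Discount per step: exp(-r*dt) = 0.974335
Stock lattice S(k, i) with i counting down-moves:
  k=0: S(0,0) = 1.0800
  k=1: S(1,0) = 1.6391; S(1,1) = 0.7116
  k=2: S(2,0) = 2.4877; S(2,1) = 1.0800; S(2,2) = 0.4689
  k=3: S(3,0) = 3.7755; S(3,1) = 1.6391; S(3,2) = 0.7116; S(3,3) = 0.3089
Terminal payoffs V(N, i) = max(S_T - K, 0):
  V(3,0) = 2.755527; V(3,1) = 0.619111; V(3,2) = 0.000000; V(3,3) = 0.000000
Backward induction: V(k, i) = exp(-r*dt) * [p * V(k+1, i) + (1-p) * V(k+1, i+1)].
  V(2,0) = exp(-r*dt) * [p*2.755527 + (1-p)*0.619111] = 1.493849
  V(2,1) = exp(-r*dt) * [p*0.619111 + (1-p)*0.000000] = 0.258095
  V(2,2) = exp(-r*dt) * [p*0.000000 + (1-p)*0.000000] = 0.000000
  V(1,0) = exp(-r*dt) * [p*1.493849 + (1-p)*0.258095] = 0.766631
  V(1,1) = exp(-r*dt) * [p*0.258095 + (1-p)*0.000000] = 0.107594
  V(0,0) = exp(-r*dt) * [p*0.766631 + (1-p)*0.107594] = 0.379572


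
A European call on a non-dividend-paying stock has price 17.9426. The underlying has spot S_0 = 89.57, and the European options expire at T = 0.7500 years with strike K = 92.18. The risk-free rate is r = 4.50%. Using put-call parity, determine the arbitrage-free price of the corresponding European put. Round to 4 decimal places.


Put-call parity: C - P = S_0 * exp(-qT) - K * exp(-rT).
S_0 * exp(-qT) = 89.5700 * 1.00000000 = 89.57000000
K * exp(-rT) = 92.1800 * 0.96681318 = 89.12083872
P = C - S*exp(-qT) + K*exp(-rT)
P = 17.9426 - 89.57000000 + 89.12083872 = 17.4934

Answer: Put price = 17.4934


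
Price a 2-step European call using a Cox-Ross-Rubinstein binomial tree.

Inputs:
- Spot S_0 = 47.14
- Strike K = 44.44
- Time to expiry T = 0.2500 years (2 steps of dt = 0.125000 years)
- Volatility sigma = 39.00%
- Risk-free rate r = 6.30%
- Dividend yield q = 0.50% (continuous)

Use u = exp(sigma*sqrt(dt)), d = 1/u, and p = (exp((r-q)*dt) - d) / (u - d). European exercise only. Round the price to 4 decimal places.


dt = T/N = 0.125000
u = exp(sigma*sqrt(dt)) = 1.147844; d = 1/u = 0.871198
p = (exp((r-q)*dt) - d) / (u - d) = 0.491885
Discount per step: exp(-r*dt) = 0.992156
Stock lattice S(k, i) with i counting down-moves:
  k=0: S(0,0) = 47.1400
  k=1: S(1,0) = 54.1094; S(1,1) = 41.0683
  k=2: S(2,0) = 62.1092; S(2,1) = 47.1400; S(2,2) = 35.7786
Terminal payoffs V(N, i) = max(S_T - K, 0):
  V(2,0) = 17.669164; V(2,1) = 2.700000; V(2,2) = 0.000000
Backward induction: V(k, i) = exp(-r*dt) * [p * V(k+1, i) + (1-p) * V(k+1, i+1)].
  V(1,0) = exp(-r*dt) * [p*17.669164 + (1-p)*2.700000] = 9.984172
  V(1,1) = exp(-r*dt) * [p*2.700000 + (1-p)*0.000000] = 1.317672
  V(0,0) = exp(-r*dt) * [p*9.984172 + (1-p)*1.317672] = 5.536819

Answer: Price = V(0,0) = 5.5368


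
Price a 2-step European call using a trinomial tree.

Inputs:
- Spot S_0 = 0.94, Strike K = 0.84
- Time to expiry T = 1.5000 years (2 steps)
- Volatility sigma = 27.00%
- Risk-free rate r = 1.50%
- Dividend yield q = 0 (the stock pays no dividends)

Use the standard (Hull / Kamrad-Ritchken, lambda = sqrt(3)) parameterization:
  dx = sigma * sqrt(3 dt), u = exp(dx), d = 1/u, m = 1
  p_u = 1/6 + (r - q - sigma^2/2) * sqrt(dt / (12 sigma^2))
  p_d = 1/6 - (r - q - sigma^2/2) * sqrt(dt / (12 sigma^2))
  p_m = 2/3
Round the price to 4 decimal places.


dt = T/N = 0.750000; dx = sigma*sqrt(3*dt) = 0.405000
u = exp(dx) = 1.499303; d = 1/u = 0.666977
p_u = 0.146806, p_m = 0.666667, p_d = 0.186528
Discount per step: exp(-r*dt) = 0.988813
Stock lattice S(k, j) with j the centered position index:
  k=0: S(0,+0) = 0.9400
  k=1: S(1,-1) = 0.6270; S(1,+0) = 0.9400; S(1,+1) = 1.4093
  k=2: S(2,-2) = 0.4182; S(2,-1) = 0.6270; S(2,+0) = 0.9400; S(2,+1) = 1.4093; S(2,+2) = 2.1130
Terminal payoffs V(N, j) = max(S_T - K, 0):
  V(2,-2) = 0.000000; V(2,-1) = 0.000000; V(2,+0) = 0.100000; V(2,+1) = 0.569344; V(2,+2) = 1.273034
Backward induction: V(k, j) = exp(-r*dt) * [p_u * V(k+1, j+1) + p_m * V(k+1, j) + p_d * V(k+1, j-1)]
  V(1,-1) = exp(-r*dt) * [p_u*0.100000 + p_m*0.000000 + p_d*0.000000] = 0.014516
  V(1,+0) = exp(-r*dt) * [p_u*0.569344 + p_m*0.100000 + p_d*0.000000] = 0.148569
  V(1,+1) = exp(-r*dt) * [p_u*1.273034 + p_m*0.569344 + p_d*0.100000] = 0.578559
  V(0,+0) = exp(-r*dt) * [p_u*0.578559 + p_m*0.148569 + p_d*0.014516] = 0.184601

Answer: Price = V(0,0) = 0.1846


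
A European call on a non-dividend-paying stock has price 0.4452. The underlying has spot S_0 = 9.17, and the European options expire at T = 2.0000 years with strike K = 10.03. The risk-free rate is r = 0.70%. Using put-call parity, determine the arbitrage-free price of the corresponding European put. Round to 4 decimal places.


Answer: Put price = 1.1658

Derivation:
Put-call parity: C - P = S_0 * exp(-qT) - K * exp(-rT).
S_0 * exp(-qT) = 9.1700 * 1.00000000 = 9.17000000
K * exp(-rT) = 10.0300 * 0.98609754 = 9.89055837
P = C - S*exp(-qT) + K*exp(-rT)
P = 0.4452 - 9.17000000 + 9.89055837 = 1.1658


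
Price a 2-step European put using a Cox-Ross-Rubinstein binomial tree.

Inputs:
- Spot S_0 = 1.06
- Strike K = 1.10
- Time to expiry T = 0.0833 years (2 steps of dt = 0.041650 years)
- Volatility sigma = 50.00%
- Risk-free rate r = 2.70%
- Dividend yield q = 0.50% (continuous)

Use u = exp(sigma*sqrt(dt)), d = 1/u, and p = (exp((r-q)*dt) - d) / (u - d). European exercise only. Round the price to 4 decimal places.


dt = T/N = 0.041650
u = exp(sigma*sqrt(dt)) = 1.107430; d = 1/u = 0.902992
p = (exp((r-q)*dt) - d) / (u - d) = 0.478996
Discount per step: exp(-r*dt) = 0.998876
Stock lattice S(k, i) with i counting down-moves:
  k=0: S(0,0) = 1.0600
  k=1: S(1,0) = 1.1739; S(1,1) = 0.9572
  k=2: S(2,0) = 1.3000; S(2,1) = 1.0600; S(2,2) = 0.8643
Terminal payoffs V(N, i) = max(K - S_T, 0):
  V(2,0) = 0.000000; V(2,1) = 0.040000; V(2,2) = 0.235682
Backward induction: V(k, i) = exp(-r*dt) * [p * V(k+1, i) + (1-p) * V(k+1, i+1)].
  V(1,0) = exp(-r*dt) * [p*0.000000 + (1-p)*0.040000] = 0.020817
  V(1,1) = exp(-r*dt) * [p*0.040000 + (1-p)*0.235682] = 0.141792
  V(0,0) = exp(-r*dt) * [p*0.020817 + (1-p)*0.141792] = 0.083751

Answer: Price = V(0,0) = 0.0838


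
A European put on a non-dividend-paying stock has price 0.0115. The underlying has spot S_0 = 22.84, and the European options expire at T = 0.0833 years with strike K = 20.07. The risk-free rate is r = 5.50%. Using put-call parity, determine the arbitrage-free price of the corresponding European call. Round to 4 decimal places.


Put-call parity: C - P = S_0 * exp(-qT) - K * exp(-rT).
S_0 * exp(-qT) = 22.8400 * 1.00000000 = 22.84000000
K * exp(-rT) = 20.0700 * 0.99542898 = 19.97825961
C = P + S*exp(-qT) - K*exp(-rT)
C = 0.0115 + 22.84000000 - 19.97825961 = 2.8732

Answer: Call price = 2.8732


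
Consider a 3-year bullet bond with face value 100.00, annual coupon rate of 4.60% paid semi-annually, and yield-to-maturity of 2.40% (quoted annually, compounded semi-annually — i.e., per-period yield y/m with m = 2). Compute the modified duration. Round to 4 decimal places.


Coupon per period c = face * coupon_rate / m = 2.300000
Periods per year m = 2; per-period yield y/m = 0.012000
Number of cashflows N = 6
Cashflows (t years, CF_t, discount factor 1/(1+y/m)^(m*t), PV):
  t = 0.5000: CF_t = 2.300000, DF = 0.988142, PV = 2.272727
  t = 1.0000: CF_t = 2.300000, DF = 0.976425, PV = 2.245778
  t = 1.5000: CF_t = 2.300000, DF = 0.964847, PV = 2.219148
  t = 2.0000: CF_t = 2.300000, DF = 0.953406, PV = 2.192834
  t = 2.5000: CF_t = 2.300000, DF = 0.942101, PV = 2.166832
  t = 3.0000: CF_t = 102.300000, DF = 0.930930, PV = 95.234117
Price P = sum_t PV_t = 106.331437
First compute Macaulay numerator sum_t t * PV_t:
  t * PV_t at t = 0.5000: 1.136364
  t * PV_t at t = 1.0000: 2.245778
  t * PV_t at t = 1.5000: 3.328722
  t * PV_t at t = 2.0000: 4.385668
  t * PV_t at t = 2.5000: 5.417080
  t * PV_t at t = 3.0000: 285.702351
Macaulay duration D = 302.215963 / 106.331437 = 2.842207
Modified duration = D / (1 + y/m) = 2.842207 / (1 + 0.012000) = 2.808505

Answer: Modified duration = 2.8085


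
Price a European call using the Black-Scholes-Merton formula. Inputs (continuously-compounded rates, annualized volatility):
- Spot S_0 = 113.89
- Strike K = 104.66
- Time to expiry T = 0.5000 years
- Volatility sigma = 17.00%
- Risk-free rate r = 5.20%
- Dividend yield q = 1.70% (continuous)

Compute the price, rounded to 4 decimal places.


Answer: Price = 12.3726

Derivation:
d1 = (ln(S/K) + (r - q + 0.5*sigma^2) * T) / (sigma * sqrt(T)) = 0.90876589
d2 = d1 - sigma * sqrt(T) = 0.78855774
exp(-rT) = 0.97433509; exp(-qT) = 0.99153602
C = S_0 * exp(-qT) * N(d1) - K * exp(-rT) * N(d2)
N(d1) = 0.81826314; N(d2) = 0.78481473
C = 113.8900 * 0.99153602 * 0.81826314 - 104.6600 * 0.97433509 * 0.78481473 = 12.3726


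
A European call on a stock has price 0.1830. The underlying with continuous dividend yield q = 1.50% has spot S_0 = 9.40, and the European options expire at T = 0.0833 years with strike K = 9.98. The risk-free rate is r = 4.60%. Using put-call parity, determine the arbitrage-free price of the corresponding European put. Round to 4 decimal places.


Answer: Put price = 0.7366

Derivation:
Put-call parity: C - P = S_0 * exp(-qT) - K * exp(-rT).
S_0 * exp(-qT) = 9.4000 * 0.99875128 = 9.38826203
K * exp(-rT) = 9.9800 * 0.99617553 = 9.94183181
P = C - S*exp(-qT) + K*exp(-rT)
P = 0.1830 - 9.38826203 + 9.94183181 = 0.7366


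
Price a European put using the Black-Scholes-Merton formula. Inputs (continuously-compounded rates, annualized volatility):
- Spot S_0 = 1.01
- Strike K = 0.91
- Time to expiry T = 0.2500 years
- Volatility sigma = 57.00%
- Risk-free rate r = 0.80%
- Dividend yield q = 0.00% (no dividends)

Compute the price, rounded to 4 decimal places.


d1 = (ln(S/K) + (r - q + 0.5*sigma^2) * T) / (sigma * sqrt(T)) = 0.51534565
d2 = d1 - sigma * sqrt(T) = 0.23034565
exp(-rT) = 0.99800200; exp(-qT) = 1.00000000
P = K * exp(-rT) * N(-d2) - S_0 * exp(-qT) * N(-d1)
N(-d1) = 0.30315575; N(-d2) = 0.40891160
P = 0.9100 * 0.99800200 * 0.40891160 - 1.0100 * 1.00000000 * 0.30315575 = 0.0652

Answer: Price = 0.0652


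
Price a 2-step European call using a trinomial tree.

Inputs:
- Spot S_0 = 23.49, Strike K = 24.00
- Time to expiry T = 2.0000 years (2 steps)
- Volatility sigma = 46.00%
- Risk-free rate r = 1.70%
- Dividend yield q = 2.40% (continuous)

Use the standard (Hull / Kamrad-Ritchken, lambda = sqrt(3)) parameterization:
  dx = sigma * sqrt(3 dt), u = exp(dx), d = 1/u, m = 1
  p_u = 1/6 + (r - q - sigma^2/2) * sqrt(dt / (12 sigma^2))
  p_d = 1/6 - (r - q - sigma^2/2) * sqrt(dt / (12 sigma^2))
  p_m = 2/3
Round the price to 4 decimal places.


Answer: Price = V(0,0) = 4.2870

Derivation:
dt = T/N = 1.000000; dx = sigma*sqrt(3*dt) = 0.796743
u = exp(dx) = 2.218305; d = 1/u = 0.450795
p_u = 0.095879, p_m = 0.666667, p_d = 0.237455
Discount per step: exp(-r*dt) = 0.983144
Stock lattice S(k, j) with j the centered position index:
  k=0: S(0,+0) = 23.4900
  k=1: S(1,-1) = 10.5892; S(1,+0) = 23.4900; S(1,+1) = 52.1080
  k=2: S(2,-2) = 4.7735; S(2,-1) = 10.5892; S(2,+0) = 23.4900; S(2,+1) = 52.1080; S(2,+2) = 115.5914
Terminal payoffs V(N, j) = max(S_T - K, 0):
  V(2,-2) = 0.000000; V(2,-1) = 0.000000; V(2,+0) = 0.000000; V(2,+1) = 28.107983; V(2,+2) = 91.591398
Backward induction: V(k, j) = exp(-r*dt) * [p_u * V(k+1, j+1) + p_m * V(k+1, j) + p_d * V(k+1, j-1)]
  V(1,-1) = exp(-r*dt) * [p_u*0.000000 + p_m*0.000000 + p_d*0.000000] = 0.000000
  V(1,+0) = exp(-r*dt) * [p_u*28.107983 + p_m*0.000000 + p_d*0.000000] = 2.649524
  V(1,+1) = exp(-r*dt) * [p_u*91.591398 + p_m*28.107983 + p_d*0.000000] = 27.056411
  V(0,+0) = exp(-r*dt) * [p_u*27.056411 + p_m*2.649524 + p_d*0.000000] = 4.286976


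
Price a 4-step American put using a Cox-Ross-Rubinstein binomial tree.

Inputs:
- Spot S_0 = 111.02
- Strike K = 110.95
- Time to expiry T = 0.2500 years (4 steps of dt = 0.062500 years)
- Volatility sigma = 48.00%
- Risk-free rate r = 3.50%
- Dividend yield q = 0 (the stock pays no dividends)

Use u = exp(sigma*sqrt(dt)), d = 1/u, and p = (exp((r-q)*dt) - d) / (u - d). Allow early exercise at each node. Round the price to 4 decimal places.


dt = T/N = 0.062500
u = exp(sigma*sqrt(dt)) = 1.127497; d = 1/u = 0.886920
p = (exp((r-q)*dt) - d) / (u - d) = 0.479139
Discount per step: exp(-r*dt) = 0.997815
Stock lattice S(k, i) with i counting down-moves:
  k=0: S(0,0) = 111.0200
  k=1: S(1,0) = 125.1747; S(1,1) = 98.4659
  k=2: S(2,0) = 141.1341; S(2,1) = 111.0200; S(2,2) = 87.3314
  k=3: S(3,0) = 159.1282; S(3,1) = 125.1747; S(3,2) = 98.4659; S(3,3) = 77.4560
  k=4: S(4,0) = 179.4166; S(4,1) = 141.1341; S(4,2) = 111.0200; S(4,3) = 87.3314; S(4,4) = 68.6973
Terminal payoffs V(N, i) = max(K - S_T, 0):
  V(4,0) = 0.000000; V(4,1) = 0.000000; V(4,2) = 0.000000; V(4,3) = 23.618575; V(4,4) = 42.252668
Backward induction: V(k, i) = exp(-r*dt) * [p * V(k+1, i) + (1-p) * V(k+1, i+1)]; then take max(V_cont, immediate exercise) for American.
  V(3,0) = exp(-r*dt) * [p*0.000000 + (1-p)*0.000000] = 0.000000; exercise = 0.000000; V(3,0) = max -> 0.000000
  V(3,1) = exp(-r*dt) * [p*0.000000 + (1-p)*0.000000] = 0.000000; exercise = 0.000000; V(3,1) = max -> 0.000000
  V(3,2) = exp(-r*dt) * [p*0.000000 + (1-p)*23.618575] = 12.275122; exercise = 12.484093; V(3,2) = max -> 12.484093
  V(3,3) = exp(-r*dt) * [p*23.618575 + (1-p)*42.252668] = 33.251536; exercise = 33.493974; V(3,3) = max -> 33.493974
  V(2,0) = exp(-r*dt) * [p*0.000000 + (1-p)*0.000000] = 0.000000; exercise = 0.000000; V(2,0) = max -> 0.000000
  V(2,1) = exp(-r*dt) * [p*0.000000 + (1-p)*12.484093] = 6.488273; exercise = 0.000000; V(2,1) = max -> 6.488273
  V(2,2) = exp(-r*dt) * [p*12.484093 + (1-p)*33.493974] = 23.376137; exercise = 23.618575; V(2,2) = max -> 23.618575
  V(1,0) = exp(-r*dt) * [p*0.000000 + (1-p)*6.488273] = 3.372106; exercise = 0.000000; V(1,0) = max -> 3.372106
  V(1,1) = exp(-r*dt) * [p*6.488273 + (1-p)*23.618575] = 15.377111; exercise = 12.484093; V(1,1) = max -> 15.377111
  V(0,0) = exp(-r*dt) * [p*3.372106 + (1-p)*15.377111] = 9.604017; exercise = 0.000000; V(0,0) = max -> 9.604017

Answer: Price = V(0,0) = 9.6040


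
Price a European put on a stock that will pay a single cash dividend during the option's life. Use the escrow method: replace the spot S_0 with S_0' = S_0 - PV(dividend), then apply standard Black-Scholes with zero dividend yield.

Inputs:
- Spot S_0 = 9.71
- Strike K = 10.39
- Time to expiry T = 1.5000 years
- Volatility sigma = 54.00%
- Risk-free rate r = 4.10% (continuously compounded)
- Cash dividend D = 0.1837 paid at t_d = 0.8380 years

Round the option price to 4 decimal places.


Answer: Price = 2.6214

Derivation:
PV(D) = D * exp(-r * t_d) = 0.1837 * 0.96622553 = 0.17749563
S_0' = S_0 - PV(D) = 9.7100 - 0.17749563 = 9.53250437
d1 = (ln(S_0'/K) + (r + sigma^2/2)*T) / (sigma*sqrt(T)) = 0.29343022
d2 = d1 - sigma*sqrt(T) = -0.36793201
exp(-rT) = 0.94035295
N(-d1) = 0.38459666; N(-d2) = 0.64353803
P = K * exp(-rT) * N(-d2) - S_0' * N(-d1) = 10.3900 * 0.94035295 * 0.64353803 - 9.53250437 * 0.38459666 = 2.6214


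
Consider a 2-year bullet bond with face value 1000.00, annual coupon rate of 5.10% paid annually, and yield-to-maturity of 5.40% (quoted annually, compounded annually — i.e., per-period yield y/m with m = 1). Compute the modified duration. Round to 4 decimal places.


Answer: Modified duration = 1.8514

Derivation:
Coupon per period c = face * coupon_rate / m = 51.000000
Periods per year m = 1; per-period yield y/m = 0.054000
Number of cashflows N = 2
Cashflows (t years, CF_t, discount factor 1/(1+y/m)^(m*t), PV):
  t = 1.0000: CF_t = 51.000000, DF = 0.948767, PV = 48.387097
  t = 2.0000: CF_t = 1051.000000, DF = 0.900158, PV = 946.066129
Price P = sum_t PV_t = 994.453226
First compute Macaulay numerator sum_t t * PV_t:
  t * PV_t at t = 1.0000: 48.387097
  t * PV_t at t = 2.0000: 1892.132258
Macaulay duration D = 1940.519355 / 994.453226 = 1.951343
Modified duration = D / (1 + y/m) = 1.951343 / (1 + 0.054000) = 1.851369


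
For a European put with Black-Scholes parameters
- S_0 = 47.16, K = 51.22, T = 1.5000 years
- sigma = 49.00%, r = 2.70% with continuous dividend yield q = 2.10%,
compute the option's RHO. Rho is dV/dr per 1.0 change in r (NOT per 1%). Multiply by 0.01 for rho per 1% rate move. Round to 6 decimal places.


Answer: Rho = -48.970700

Derivation:
d1 = 0.1774480270; d2 = -0.4226769600
phi(d1) = 0.3927105571; exp(-qT) = 0.9689909565; exp(-rT) = 0.9603091645
N(-d2) = 0.6637345161
Rho = -K*T*exp(-rT)*N(-d2) = -51.2200 * 1.5000 * 0.9603091645 * 0.6637345161 = -48.970700


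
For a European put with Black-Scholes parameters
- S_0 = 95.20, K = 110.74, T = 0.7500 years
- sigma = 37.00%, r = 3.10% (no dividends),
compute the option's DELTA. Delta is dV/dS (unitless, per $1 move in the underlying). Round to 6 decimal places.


Answer: Delta = -0.594490

Derivation:
d1 = -0.2391093631; d2 = -0.5595387625
phi(d1) = 0.3876993244; exp(-qT) = 1.0000000000; exp(-rT) = 0.9770181987
N(-d1) = 0.5944896092
Delta = -exp(-qT) * N(-d1) = -1.0000000000 * 0.5944896092 = -0.594490


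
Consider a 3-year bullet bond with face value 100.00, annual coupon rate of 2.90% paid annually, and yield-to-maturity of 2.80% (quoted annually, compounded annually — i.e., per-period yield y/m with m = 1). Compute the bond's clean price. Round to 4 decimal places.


Coupon per period c = face * coupon_rate / m = 2.900000
Periods per year m = 1; per-period yield y/m = 0.028000
Number of cashflows N = 3
Cashflows (t years, CF_t, discount factor 1/(1+y/m)^(m*t), PV):
  t = 1.0000: CF_t = 2.900000, DF = 0.972763, PV = 2.821012
  t = 2.0000: CF_t = 2.900000, DF = 0.946267, PV = 2.744175
  t = 3.0000: CF_t = 102.900000, DF = 0.920493, PV = 94.718766
Price P = sum_t PV_t = 100.283952

Answer: Price = 100.2840


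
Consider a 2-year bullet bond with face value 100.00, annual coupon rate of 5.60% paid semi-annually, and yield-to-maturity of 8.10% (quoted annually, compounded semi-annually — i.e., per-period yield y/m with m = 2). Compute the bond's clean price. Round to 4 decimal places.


Coupon per period c = face * coupon_rate / m = 2.800000
Periods per year m = 2; per-period yield y/m = 0.040500
Number of cashflows N = 4
Cashflows (t years, CF_t, discount factor 1/(1+y/m)^(m*t), PV):
  t = 0.5000: CF_t = 2.800000, DF = 0.961076, PV = 2.691014
  t = 1.0000: CF_t = 2.800000, DF = 0.923668, PV = 2.586270
  t = 1.5000: CF_t = 2.800000, DF = 0.887715, PV = 2.485603
  t = 2.0000: CF_t = 102.800000, DF = 0.853162, PV = 87.705086
Price P = sum_t PV_t = 95.467973

Answer: Price = 95.4680


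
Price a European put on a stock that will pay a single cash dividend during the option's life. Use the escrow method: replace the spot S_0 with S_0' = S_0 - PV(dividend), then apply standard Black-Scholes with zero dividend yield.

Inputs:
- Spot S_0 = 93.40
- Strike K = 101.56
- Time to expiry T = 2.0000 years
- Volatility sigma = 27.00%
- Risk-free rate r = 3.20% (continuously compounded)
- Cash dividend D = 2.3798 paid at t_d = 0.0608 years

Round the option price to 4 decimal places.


PV(D) = D * exp(-r * t_d) = 2.3798 * 0.99805629 = 2.37517436
S_0' = S_0 - PV(D) = 93.4000 - 2.37517436 = 91.02482564
d1 = (ln(S_0'/K) + (r + sigma^2/2)*T) / (sigma*sqrt(T)) = 0.07171247
d2 = d1 - sigma*sqrt(T) = -0.31012519
exp(-rT) = 0.93800500
N(-d1) = 0.47141537; N(-d2) = 0.62176712
P = K * exp(-rT) * N(-d2) - S_0' * N(-d1) = 101.5600 * 0.93800500 * 0.62176712 - 91.02482564 * 0.47141537 = 16.3214

Answer: Price = 16.3214


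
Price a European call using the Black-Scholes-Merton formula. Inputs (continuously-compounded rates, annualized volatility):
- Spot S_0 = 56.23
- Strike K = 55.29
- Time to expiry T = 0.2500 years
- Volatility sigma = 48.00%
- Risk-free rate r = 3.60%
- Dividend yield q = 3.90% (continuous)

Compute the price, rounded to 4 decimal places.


Answer: Price = 5.7330

Derivation:
d1 = (ln(S/K) + (r - q + 0.5*sigma^2) * T) / (sigma * sqrt(T)) = 0.18711817
d2 = d1 - sigma * sqrt(T) = -0.05288183
exp(-rT) = 0.99104038; exp(-qT) = 0.99029738
C = S_0 * exp(-qT) * N(d1) - K * exp(-rT) * N(d2)
N(d1) = 0.57421601; N(d2) = 0.47891303
C = 56.2300 * 0.99029738 * 0.57421601 - 55.2900 * 0.99104038 * 0.47891303 = 5.7330


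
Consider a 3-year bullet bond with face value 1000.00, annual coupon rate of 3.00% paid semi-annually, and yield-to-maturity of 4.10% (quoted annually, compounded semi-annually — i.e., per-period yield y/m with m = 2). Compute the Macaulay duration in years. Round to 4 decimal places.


Coupon per period c = face * coupon_rate / m = 15.000000
Periods per year m = 2; per-period yield y/m = 0.020500
Number of cashflows N = 6
Cashflows (t years, CF_t, discount factor 1/(1+y/m)^(m*t), PV):
  t = 0.5000: CF_t = 15.000000, DF = 0.979912, PV = 14.698677
  t = 1.0000: CF_t = 15.000000, DF = 0.960227, PV = 14.403407
  t = 1.5000: CF_t = 15.000000, DF = 0.940938, PV = 14.114069
  t = 2.0000: CF_t = 15.000000, DF = 0.922036, PV = 13.830543
  t = 2.5000: CF_t = 15.000000, DF = 0.903514, PV = 13.552712
  t = 3.0000: CF_t = 1015.000000, DF = 0.885364, PV = 898.644639
Price P = sum_t PV_t = 969.244047
Macaulay numerator sum_t t * PV_t:
  t * PV_t at t = 0.5000: 7.349339
  t * PV_t at t = 1.0000: 14.403407
  t * PV_t at t = 1.5000: 21.171103
  t * PV_t at t = 2.0000: 27.661085
  t * PV_t at t = 2.5000: 33.881780
  t * PV_t at t = 3.0000: 2695.933918
Macaulay duration D = (sum_t t * PV_t) / P = 2800.400633 / 969.244047 = 2.889263

Answer: Macaulay duration = 2.8893 years


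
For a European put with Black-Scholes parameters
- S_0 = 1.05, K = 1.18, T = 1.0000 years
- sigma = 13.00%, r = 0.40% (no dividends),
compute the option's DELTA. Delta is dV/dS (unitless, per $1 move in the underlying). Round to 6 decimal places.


d1 = -0.8021098024; d2 = -0.9321098024
phi(d1) = 0.2892023680; exp(-qT) = 1.0000000000; exp(-rT) = 0.9960079893
N(-d1) = 0.7887552774
Delta = -exp(-qT) * N(-d1) = -1.0000000000 * 0.7887552774 = -0.788755

Answer: Delta = -0.788755


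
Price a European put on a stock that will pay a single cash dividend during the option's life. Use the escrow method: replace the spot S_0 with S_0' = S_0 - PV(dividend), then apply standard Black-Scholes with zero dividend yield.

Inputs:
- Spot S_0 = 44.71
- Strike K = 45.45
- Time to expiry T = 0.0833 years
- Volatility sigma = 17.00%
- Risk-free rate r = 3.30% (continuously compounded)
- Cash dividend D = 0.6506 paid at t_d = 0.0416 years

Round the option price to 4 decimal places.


PV(D) = D * exp(-r * t_d) = 0.6506 * 0.99862814 = 0.64970747
S_0' = S_0 - PV(D) = 44.7100 - 0.64970747 = 44.06029253
d1 = (ln(S_0'/K) + (r + sigma^2/2)*T) / (sigma*sqrt(T)) = -0.55235460
d2 = d1 - sigma*sqrt(T) = -0.60141956
exp(-rT) = 0.99725487
N(-d1) = 0.70964729; N(-d2) = 0.72621971
P = K * exp(-rT) * N(-d2) - S_0' * N(-d1) = 45.4500 * 0.99725487 * 0.72621971 - 44.06029253 * 0.70964729 = 1.6488

Answer: Price = 1.6488


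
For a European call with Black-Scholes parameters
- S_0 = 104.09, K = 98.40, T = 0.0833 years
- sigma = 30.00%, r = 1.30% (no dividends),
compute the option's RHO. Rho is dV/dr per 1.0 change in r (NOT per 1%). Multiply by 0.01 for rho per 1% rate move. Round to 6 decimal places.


d1 = 0.7050453505; d2 = 0.6184601324
phi(d1) = 0.3111491168; exp(-qT) = 1.0000000000; exp(-rT) = 0.9989176861
N(d2) = 0.7318639649
Rho = K*T*exp(-rT)*N(d2) = 98.4000 * 0.0833 * 0.9989176861 * 0.7318639649 = 5.992391

Answer: Rho = 5.992391


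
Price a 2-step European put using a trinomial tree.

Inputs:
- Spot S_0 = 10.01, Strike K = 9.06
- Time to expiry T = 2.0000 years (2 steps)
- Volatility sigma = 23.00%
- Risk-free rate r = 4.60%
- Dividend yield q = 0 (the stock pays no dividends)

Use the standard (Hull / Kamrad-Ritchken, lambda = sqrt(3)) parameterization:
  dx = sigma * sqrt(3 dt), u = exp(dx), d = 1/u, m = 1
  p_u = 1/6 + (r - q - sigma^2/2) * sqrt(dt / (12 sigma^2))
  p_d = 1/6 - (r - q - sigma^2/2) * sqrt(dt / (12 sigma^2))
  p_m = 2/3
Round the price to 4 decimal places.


dt = T/N = 1.000000; dx = sigma*sqrt(3*dt) = 0.398372
u = exp(dx) = 1.489398; d = 1/u = 0.671412
p_u = 0.191204, p_m = 0.666667, p_d = 0.142129
Discount per step: exp(-r*dt) = 0.955042
Stock lattice S(k, j) with j the centered position index:
  k=0: S(0,+0) = 10.0100
  k=1: S(1,-1) = 6.7208; S(1,+0) = 10.0100; S(1,+1) = 14.9089
  k=2: S(2,-2) = 4.5125; S(2,-1) = 6.7208; S(2,+0) = 10.0100; S(2,+1) = 14.9089; S(2,+2) = 22.2052
Terminal payoffs V(N, j) = max(K - S_T, 0):
  V(2,-2) = 4.547546; V(2,-1) = 2.339162; V(2,+0) = 0.000000; V(2,+1) = 0.000000; V(2,+2) = 0.000000
Backward induction: V(k, j) = exp(-r*dt) * [p_u * V(k+1, j+1) + p_m * V(k+1, j) + p_d * V(k+1, j-1)]
  V(1,-1) = exp(-r*dt) * [p_u*0.000000 + p_m*2.339162 + p_d*4.547546] = 2.106613
  V(1,+0) = exp(-r*dt) * [p_u*0.000000 + p_m*0.000000 + p_d*2.339162] = 0.317516
  V(1,+1) = exp(-r*dt) * [p_u*0.000000 + p_m*0.000000 + p_d*0.000000] = 0.000000
  V(0,+0) = exp(-r*dt) * [p_u*0.000000 + p_m*0.317516 + p_d*2.106613] = 0.488111

Answer: Price = V(0,0) = 0.4881


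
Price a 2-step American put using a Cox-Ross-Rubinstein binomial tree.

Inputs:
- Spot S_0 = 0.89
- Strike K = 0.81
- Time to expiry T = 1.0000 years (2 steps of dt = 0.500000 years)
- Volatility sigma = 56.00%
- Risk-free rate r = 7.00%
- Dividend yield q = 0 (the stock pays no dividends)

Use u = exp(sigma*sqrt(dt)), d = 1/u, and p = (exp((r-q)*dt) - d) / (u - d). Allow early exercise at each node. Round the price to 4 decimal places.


Answer: Price = V(0,0) = 0.1164

Derivation:
dt = T/N = 0.500000
u = exp(sigma*sqrt(dt)) = 1.485839; d = 1/u = 0.673020
p = (exp((r-q)*dt) - d) / (u - d) = 0.446101
Discount per step: exp(-r*dt) = 0.965605
Stock lattice S(k, i) with i counting down-moves:
  k=0: S(0,0) = 0.8900
  k=1: S(1,0) = 1.3224; S(1,1) = 0.5990
  k=2: S(2,0) = 1.9649; S(2,1) = 0.8900; S(2,2) = 0.4031
Terminal payoffs V(N, i) = max(K - S_T, 0):
  V(2,0) = 0.000000; V(2,1) = 0.000000; V(2,2) = 0.406869
Backward induction: V(k, i) = exp(-r*dt) * [p * V(k+1, i) + (1-p) * V(k+1, i+1)]; then take max(V_cont, immediate exercise) for American.
  V(1,0) = exp(-r*dt) * [p*0.000000 + (1-p)*0.000000] = 0.000000; exercise = 0.000000; V(1,0) = max -> 0.000000
  V(1,1) = exp(-r*dt) * [p*0.000000 + (1-p)*0.406869] = 0.217613; exercise = 0.211012; V(1,1) = max -> 0.217613
  V(0,0) = exp(-r*dt) * [p*0.000000 + (1-p)*0.217613] = 0.116390; exercise = 0.000000; V(0,0) = max -> 0.116390


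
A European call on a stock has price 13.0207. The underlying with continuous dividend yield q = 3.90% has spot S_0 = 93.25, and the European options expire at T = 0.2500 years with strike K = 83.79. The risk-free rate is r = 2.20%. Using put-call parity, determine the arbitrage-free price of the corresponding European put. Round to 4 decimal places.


Put-call parity: C - P = S_0 * exp(-qT) - K * exp(-rT).
S_0 * exp(-qT) = 93.2500 * 0.99029738 = 92.34523042
K * exp(-rT) = 83.7900 * 0.99451510 = 83.33042000
P = C - S*exp(-qT) + K*exp(-rT)
P = 13.0207 - 92.34523042 + 83.33042000 = 4.0059

Answer: Put price = 4.0059


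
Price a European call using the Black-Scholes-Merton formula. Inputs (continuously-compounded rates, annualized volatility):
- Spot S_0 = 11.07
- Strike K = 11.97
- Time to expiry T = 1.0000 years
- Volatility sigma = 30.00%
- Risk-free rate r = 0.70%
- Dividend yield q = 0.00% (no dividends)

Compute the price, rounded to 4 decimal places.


d1 = (ln(S/K) + (r - q + 0.5*sigma^2) * T) / (sigma * sqrt(T)) = -0.08721591
d2 = d1 - sigma * sqrt(T) = -0.38721591
exp(-rT) = 0.99302444; exp(-qT) = 1.00000000
C = S_0 * exp(-qT) * N(d1) - K * exp(-rT) * N(d2)
N(d1) = 0.46524995; N(d2) = 0.34929819
C = 11.0700 * 1.00000000 * 0.46524995 - 11.9700 * 0.99302444 * 0.34929819 = 0.9984

Answer: Price = 0.9984


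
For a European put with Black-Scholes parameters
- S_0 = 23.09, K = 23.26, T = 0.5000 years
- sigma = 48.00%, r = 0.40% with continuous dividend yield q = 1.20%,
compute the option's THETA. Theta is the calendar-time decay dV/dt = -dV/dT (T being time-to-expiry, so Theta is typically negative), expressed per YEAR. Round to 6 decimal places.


Answer: Theta = -3.147953

Derivation:
d1 = 0.1363080204; d2 = -0.2031032345
phi(d1) = 0.3952532930; exp(-qT) = 0.9940179641; exp(-rT) = 0.9980019987
Theta = -S*exp(-qT)*phi(d1)*sigma/(2*sqrt(T)) + r*K*exp(-rT)*N(-d2) - q*S*exp(-qT)*N(-d1)
N(-d1) = 0.4457888918; N(-d2) = 0.5804728282; sqrt(T) = 0.7071067812
Term 1 = -23.0900 * 0.9940179641 * 0.3952532930 * 0.4800 / (2 * 0.7071067812) = -3.0790724115
Term 2 = 0.0040 * 23.2600 * 0.9980019987 * 0.5804728282 = 0.0538992855
Term 3 = -0.0120 * 23.0900 * 0.9940179641 * 0.4457888918 = -0.1227802899
Theta = -3.0790724115 + (0.0538992855) + (-0.1227802899) = -3.147953


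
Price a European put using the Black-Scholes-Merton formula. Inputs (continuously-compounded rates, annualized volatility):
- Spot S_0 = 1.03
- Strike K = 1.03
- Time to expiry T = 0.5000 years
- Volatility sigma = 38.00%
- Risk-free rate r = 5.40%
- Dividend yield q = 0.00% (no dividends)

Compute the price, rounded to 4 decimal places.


Answer: Price = 0.0954

Derivation:
d1 = (ln(S/K) + (r - q + 0.5*sigma^2) * T) / (sigma * sqrt(T)) = 0.23483388
d2 = d1 - sigma * sqrt(T) = -0.03386669
exp(-rT) = 0.97336124; exp(-qT) = 1.00000000
P = K * exp(-rT) * N(-d2) - S_0 * exp(-qT) * N(-d1)
N(-d1) = 0.40716883; N(-d2) = 0.51350827
P = 1.0300 * 0.97336124 * 0.51350827 - 1.0300 * 1.00000000 * 0.40716883 = 0.0954
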